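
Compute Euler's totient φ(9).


φ(n) = count of k ∈ {1,...,n} with gcd(k,n)=1
Coprimes to 9: {1, 2, 4, 5, 7, 8}
Count: 6

φ(9) = 6


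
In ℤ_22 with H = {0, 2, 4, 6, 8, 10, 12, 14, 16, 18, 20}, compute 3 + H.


3 + H = {3 + h (mod 22) : h ∈ H}
3+0=3, 3+2=5, 3+4=7, 3+6=9, 3+8=11, 3+10=13, 3+12=15, 3+14=17, 3+16=19, 3+18=21, 3+20=1
3 + H = {1, 3, 5, 7, 9, 11, 13, 15, 17, 19, 21} = 1 + H

3 + H = {1, 3, 5, 7, 9, 11, 13, 15, 17, 19, 21}


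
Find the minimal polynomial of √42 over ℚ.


√42 satisfies x² - 42 = 0, irreducible over ℚ since 42 is squarefree

Minimal polynomial: x² - 42


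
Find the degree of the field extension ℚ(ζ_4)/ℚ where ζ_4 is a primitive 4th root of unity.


[ℚ(ζ_n):ℚ] = deg Φ_n(x) = φ(n). Here φ(4) = 2

[ℚ(ζ_4)/ℚ where ζ_4 is a primitive 4th root of unity] = 2


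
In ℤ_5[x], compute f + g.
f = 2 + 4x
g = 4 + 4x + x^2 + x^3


Add coefficients mod 5:
x^0: 2 + 4 = 1 (mod 5)
x^1: 4 + 4 = 3 (mod 5)
x^2: 0 + 1 = 1 (mod 5)
x^3: 0 + 1 = 1 (mod 5)
Result: 1 + 3x + x^2 + x^3

f + g = 1 + 3x + x^2 + x^3


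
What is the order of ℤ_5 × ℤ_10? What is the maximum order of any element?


|ℤ_5 × ℤ_10| = 5 × 10 = 50
Max element order = lcm(5,10) = 10
Cyclic? No (gcd=5)

|ℤ_5×ℤ_10| = 50, max element order = 10


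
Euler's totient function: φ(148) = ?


Factor n: 148 = 2^2 × 37
φ(n) = n · ∏(1 - 1/p) over distinct primes p | n
φ(148) = 148 · (1 - 1/2) · (1 - 1/37) = 72

φ(148) = 72


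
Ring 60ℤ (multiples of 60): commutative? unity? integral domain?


60ℤ is a commutative ring under +,× but has no multiplicative identity (1 ∉ 60ℤ); it has no zero divisors, but without unity it is not an integral domain
Commutative: Yes
Integral domain: No
Has unity: No

60ℤ (multiples of 60): Commutative=Yes, Unity=No


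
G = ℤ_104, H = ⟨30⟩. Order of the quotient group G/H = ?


|⟨30⟩| = n / gcd(30, 104) = 104 / 2 = 52
H is normal (ℤ_104 is abelian).
|G/H| = |G| / |H| = 104 / 52 = 2

|G/H| = 2


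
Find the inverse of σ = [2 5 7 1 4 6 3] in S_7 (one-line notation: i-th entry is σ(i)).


To find σ⁻¹, swap domain and range:
σ(1) = 2 → σ⁻¹(2) = 1
σ(2) = 5 → σ⁻¹(5) = 2
σ(3) = 7 → σ⁻¹(7) = 3
σ(4) = 1 → σ⁻¹(1) = 4
σ(5) = 4 → σ⁻¹(4) = 5
σ(6) = 6 → σ⁻¹(6) = 6
σ(7) = 3 → σ⁻¹(3) = 7

σ⁻¹ = [4 1 7 5 2 6 3]


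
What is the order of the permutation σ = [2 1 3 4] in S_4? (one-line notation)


Cycle decomposition: (1 2)
Cycle lengths: 2
Order = lcm(2) = 2

ord(σ) = 2


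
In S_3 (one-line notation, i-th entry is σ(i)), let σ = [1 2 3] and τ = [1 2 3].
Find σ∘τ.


σ∘τ: apply τ first, then σ
1 →τ 1 →σ 1
2 →τ 2 →σ 2
3 →τ 3 →σ 3

σ∘τ = [1 2 3]


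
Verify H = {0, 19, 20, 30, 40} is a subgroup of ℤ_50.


Subgroup test for H = {0, 19, 20, 30, 40} in (ℤ_50, +):
(1) 0 ∈ H? Yes
(2) Closure: for all a,b ∈ H, (a+b) mod 50 ∈ H? No  [counterexample: 19 + 19 = 38 ∉ H]
(3) Inverses: for all a ∈ H, -a mod 50 ∈ H? No

No, H is not a subgroup of ℤ_50


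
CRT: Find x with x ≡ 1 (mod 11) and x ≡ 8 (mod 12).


m₁ = 11, m₂ = 12, gcd = 1, so CRT applies. M = m₁·m₂ = 132
Let M₁ = M/m₁ = 12, M₂ = M/m₂ = 11
Find y₁ ≡ M₁⁻¹ (mod m₁): 12⁻¹ ≡ 1 (mod 11)
Find y₂ ≡ M₂⁻¹ (mod m₂): 11⁻¹ ≡ 11 (mod 12)
x = a₁·M₁·y₁ + a₂·M₂·y₂ = 1·12·1 + 8·11·11 = 980
Reduce mod 132: x ≡ 56
Check: 56 mod 11 = 1 ✓, 56 mod 12 = 8 ✓

x ≡ 56 (mod 132)


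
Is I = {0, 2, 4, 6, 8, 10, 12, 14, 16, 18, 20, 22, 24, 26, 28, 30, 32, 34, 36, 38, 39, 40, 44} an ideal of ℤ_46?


Check ideal conditions for I = {0, 2, 4, 6, 8, 10, 12, 14, 16, 18, 20, 22, 24, 26, 28, 30, 32, 34, 36, 38, 39, 40, 44} in ℤ_46:
(1) I is an additive subgroup? No
(2) For r ∈ ℤ_46 and a ∈ I: r·a ∈ I? No  [counterexample: r=2, a=44, r·a mod 46 = 42 ∉ I]

No, I is not an ideal of ℤ_46


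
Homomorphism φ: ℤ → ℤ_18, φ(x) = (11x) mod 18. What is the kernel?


Kernel = preimage of identity
ker(φ) = {x ∈ ℤ : 11x ≡ 0 (mod 18)}. gcd(11,18) = 1, so 11x ≡ 0 (mod 18) ⟺ x ≡ 0 (mod 18/1 = 18). Hence ker(φ) = 18ℤ

ker(φ) = 18ℤ


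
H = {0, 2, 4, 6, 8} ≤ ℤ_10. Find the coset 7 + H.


7 + H = {7 + h (mod 10) : h ∈ H}
7+0=7, 7+2=9, 7+4=1, 7+6=3, 7+8=5
7 + H = {1, 3, 5, 7, 9} = 1 + H

7 + H = {1, 3, 5, 7, 9}


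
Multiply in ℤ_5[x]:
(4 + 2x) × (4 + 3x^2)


Expand and collect like terms; reduce coefficients mod 5:
x^0: 4·4 = 16 ≡ 1 (mod 5)
x^1: 4·0 + 2·4 = 8 ≡ 3 (mod 5)
x^2: 4·3 + 2·0 = 12 ≡ 2 (mod 5)
x^3: 2·3 = 6 ≡ 1 (mod 5)
Result: 1 + 3x + 2x^2 + x^3

f · g = 1 + 3x + 2x^2 + x^3


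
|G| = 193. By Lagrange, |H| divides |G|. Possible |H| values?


Lagrange's theorem: |H| divides |G|
|G| = 193
Divisors of 193: 1, 193

Possible subgroup orders: {1, 193}


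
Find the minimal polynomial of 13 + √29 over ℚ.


Let α = 13 + √29. Then α - 13 = √29, so (α - 13)² = 29, giving α² - 26α + 140 = 0. Degree 2 and α ∉ ℚ, so this is the minimal polynomial.

Minimal polynomial: x² - 26x + 140


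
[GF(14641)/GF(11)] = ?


GF(14641) = GF(11^4), so the extension degree is 4

[GF(14641)/GF(11)] = 4


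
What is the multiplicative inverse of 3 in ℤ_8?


Use the extended Euclidean algorithm to write 1 = 3·s + 8·t; then s mod 8 is the inverse.
Euclidean algorithm:
  3 = 0·8 + 3
  8 = 2·3 + 2
  3 = 1·2 + 1
  2 = 2·1 + 0
gcd(3,8) = 1
Back-substitution gives: 3·(3) + 8·(-1) = 1
So 3⁻¹ ≡ 3 ≡ 3 (mod 8)
Check: 3 × 3 = 9 ≡ 1 (mod 8) ✓

3⁻¹ ≡ 3 (mod 8)


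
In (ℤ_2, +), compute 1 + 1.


Operation: addition mod 2
1 + 1 = (a + b) mod 2 with a = 1, b = 1

1 + 1 = 0


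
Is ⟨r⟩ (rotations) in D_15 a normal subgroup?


H = ⟨r⟩ (rotations) in D_15
The rotation subgroup ⟨r⟩ has index 2 in D_15, so it is normal

Yes, normal subgroup


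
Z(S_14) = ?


Z(G) = {g ∈ G | gx = xg for all x ∈ G}
S_n is non-abelian for n ≥ 3; Z(S_14) is trivial

Z(S_14) = {e}


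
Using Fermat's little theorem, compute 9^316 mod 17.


Fermat's little theorem: if p is prime and gcd(a,p)=1, then a^(p-1) ≡ 1 (mod p)
p = 17 is prime, gcd(9,17) = 1
Reduce exponent: 316 mod 16 = 12
So 9^316 ≡ 9^12 (mod 17)
9^12 mod 17 = 16

9^316 ≡ 16 (mod 17)


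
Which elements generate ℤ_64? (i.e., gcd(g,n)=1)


g generates ℤ_n iff gcd(g,n) = 1
Prime factors of 64: 2
Generators are g ∈ {1,...,63} not divisible by any of these primes.
Generators: {1, 3, 5, 7, 9, 11, 13, 15, 17, 19, 21, 23, 25, 27, 29, 31, 33, 35, 37, 39, 41, 43, 45, 47, 49, 51, 53, 55, 57, 59, 61, 63}
Number of generators = φ(64) = 32

Generators of ℤ_64 = {1, 3, 5, 7, 9, 11, 13, 15, 17, 19, 21, 23, 25, 27, 29, 31, 33, 35, 37, 39, 41, 43, 45, 47, 49, 51, 53, 55, 57, 59, 61, 63}


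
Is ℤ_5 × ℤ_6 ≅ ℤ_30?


Comparing ℤ_5 × ℤ_6 and ℤ_30:
gcd(5,6) = 1, so ℤ_5 × ℤ_6 ≅ ℤ_30 (CRT)

Yes, ℤ_5 × ℤ_6 ≅ ℤ_30


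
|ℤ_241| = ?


ℤ_n has n elements.

|ℤ_241| = 241


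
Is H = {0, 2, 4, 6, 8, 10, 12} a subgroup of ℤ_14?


Subgroup test for H = {0, 2, 4, 6, 8, 10, 12} in (ℤ_14, +):
(1) 0 ∈ H? Yes
(2) Closure: for all a,b ∈ H, (a+b) mod 14 ∈ H? Yes
(3) Inverses: for all a ∈ H, -a mod 14 ∈ H? Yes

Yes, H is a subgroup of ℤ_14


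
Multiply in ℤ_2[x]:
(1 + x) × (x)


Expand and collect like terms; reduce coefficients mod 2:
x^0: 1·0 = 0 ≡ 0 (mod 2)
x^1: 1·1 + 1·0 = 1 ≡ 1 (mod 2)
x^2: 1·1 = 1 ≡ 1 (mod 2)
Result: x + x^2

f · g = x + x^2


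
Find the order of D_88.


|D_n| = 2n (n rotations and n reflections)
|D_88| = 2×88 = 176

|D_88| = 176


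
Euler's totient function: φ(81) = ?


Factor n: 81 = 3^4
φ(n) = n · ∏(1 - 1/p) over distinct primes p | n
φ(81) = 81 · (1 - 1/3) = 54

φ(81) = 54


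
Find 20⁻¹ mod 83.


Use the extended Euclidean algorithm to write 1 = 20·s + 83·t; then s mod 83 is the inverse.
Euclidean algorithm:
  20 = 0·83 + 20
  83 = 4·20 + 3
  20 = 6·3 + 2
  3 = 1·2 + 1
  2 = 2·1 + 0
gcd(20,83) = 1
Back-substitution gives: 20·(-29) + 83·(7) = 1
So 20⁻¹ ≡ -29 ≡ 54 (mod 83)
Check: 20 × 54 = 1080 ≡ 1 (mod 83) ✓

20⁻¹ ≡ 54 (mod 83)


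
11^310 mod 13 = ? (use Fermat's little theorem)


Fermat's little theorem: if p is prime and gcd(a,p)=1, then a^(p-1) ≡ 1 (mod p)
p = 13 is prime, gcd(11,13) = 1
Reduce exponent: 310 mod 12 = 10
So 11^310 ≡ 11^10 (mod 13)
11^10 mod 13 = 10

11^310 ≡ 10 (mod 13)


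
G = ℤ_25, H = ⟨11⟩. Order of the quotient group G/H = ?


|⟨11⟩| = n / gcd(11, 25) = 25 / 1 = 25
H is normal (ℤ_25 is abelian).
|G/H| = |G| / |H| = 25 / 25 = 1

|G/H| = 1


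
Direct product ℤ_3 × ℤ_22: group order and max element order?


|ℤ_3 × ℤ_22| = 3 × 22 = 66
Max element order = lcm(3,22) = 66
Cyclic? Yes (gcd=1)

|ℤ_3×ℤ_22| = 66, max element order = 66


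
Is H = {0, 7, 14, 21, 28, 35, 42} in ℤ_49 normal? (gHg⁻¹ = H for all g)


H = {0, 7, 14, 21, 28, 35, 42} in ℤ_49
ℤ_49 is abelian; every subgroup of an abelian group is normal

Yes, normal subgroup


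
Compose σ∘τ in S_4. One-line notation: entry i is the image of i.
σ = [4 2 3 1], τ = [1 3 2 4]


σ∘τ: apply τ first, then σ
1 →τ 1 →σ 4
2 →τ 3 →σ 3
3 →τ 2 →σ 2
4 →τ 4 →σ 1

σ∘τ = [4 3 2 1]


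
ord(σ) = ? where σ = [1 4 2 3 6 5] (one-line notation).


Cycle decomposition: (2 4 3) (5 6)
Cycle lengths: 3, 2
Order = lcm(3, 2) = 6

ord(σ) = 6


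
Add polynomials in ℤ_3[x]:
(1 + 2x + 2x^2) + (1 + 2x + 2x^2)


Add coefficients mod 3:
x^0: 1 + 1 = 2 (mod 3)
x^1: 2 + 2 = 1 (mod 3)
x^2: 2 + 2 = 1 (mod 3)
Result: 2 + x + x^2

f + g = 2 + x + x^2


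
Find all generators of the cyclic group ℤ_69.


g generates ℤ_n iff gcd(g,n) = 1
Prime factors of 69: 3, 23
Generators are g ∈ {1,...,68} not divisible by any of these primes.
Generators: {1, 2, 4, 5, 7, 8, 10, 11, 13, 14, 16, 17, 19, 20, 22, 25, 26, 28, 29, 31, 32, 34, 35, 37, 38, 40, 41, 43, 44, 47, 49, 50, 52, 53, 55, 56, 58, 59, 61, 62, 64, 65, 67, 68}
Number of generators = φ(69) = 44

Generators of ℤ_69 = {1, 2, 4, 5, 7, 8, 10, 11, 13, 14, 16, 17, 19, 20, 22, 25, 26, 28, 29, 31, 32, 34, 35, 37, 38, 40, 41, 43, 44, 47, 49, 50, 52, 53, 55, 56, 58, 59, 61, 62, 64, 65, 67, 68}


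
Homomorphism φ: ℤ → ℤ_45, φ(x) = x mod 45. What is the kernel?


Kernel = preimage of identity
ker(φ) = {x ∈ ℤ : x ≡ 0 (mod 45)} = 45ℤ = {0, ±45, ±90, ...}

ker(φ) = 45ℤ


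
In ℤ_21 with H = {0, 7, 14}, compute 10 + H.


10 + H = {10 + h (mod 21) : h ∈ H}
10+0=10, 10+7=17, 10+14=3
10 + H = {3, 10, 17} = 3 + H

10 + H = {3, 10, 17}


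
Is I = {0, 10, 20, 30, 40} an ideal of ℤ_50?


Check ideal conditions for I = {0, 10, 20, 30, 40} in ℤ_50:
(1) I is an additive subgroup? Yes
(2) For r ∈ ℤ_50 and a ∈ I: r·a ∈ I? Yes

Yes, I is an ideal of ℤ_50


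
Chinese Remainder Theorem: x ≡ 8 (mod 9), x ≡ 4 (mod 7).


m₁ = 9, m₂ = 7, gcd = 1, so CRT applies. M = m₁·m₂ = 63
Let M₁ = M/m₁ = 7, M₂ = M/m₂ = 9
Find y₁ ≡ M₁⁻¹ (mod m₁): 7⁻¹ ≡ 4 (mod 9)
Find y₂ ≡ M₂⁻¹ (mod m₂): 9⁻¹ ≡ 4 (mod 7)
x = a₁·M₁·y₁ + a₂·M₂·y₂ = 8·7·4 + 4·9·4 = 368
Reduce mod 63: x ≡ 53
Check: 53 mod 9 = 8 ✓, 53 mod 7 = 4 ✓

x ≡ 53 (mod 63)


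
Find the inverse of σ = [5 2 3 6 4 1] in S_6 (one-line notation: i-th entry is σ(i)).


To find σ⁻¹, swap domain and range:
σ(1) = 5 → σ⁻¹(5) = 1
σ(2) = 2 → σ⁻¹(2) = 2
σ(3) = 3 → σ⁻¹(3) = 3
σ(4) = 6 → σ⁻¹(6) = 4
σ(5) = 4 → σ⁻¹(4) = 5
σ(6) = 1 → σ⁻¹(1) = 6

σ⁻¹ = [6 2 3 5 1 4]


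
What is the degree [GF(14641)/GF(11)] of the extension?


GF(14641) = GF(11^4), so the extension degree is 4

[GF(14641)/GF(11)] = 4


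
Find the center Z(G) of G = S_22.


Z(G) = {g ∈ G | gx = xg for all x ∈ G}
S_n is non-abelian for n ≥ 3; Z(S_22) is trivial

Z(S_22) = {e}


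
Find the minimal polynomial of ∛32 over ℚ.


∛32 satisfies x³ - 32 = 0, irreducible over ℚ (no rational root; 32 is not a perfect cube)

Minimal polynomial: x³ - 32


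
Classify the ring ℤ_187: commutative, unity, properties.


ℤ_187 is a commutative ring with unity 1; 187 = 11×17 is composite, so 11·17 ≡ 0 gives zero divisors (not an integral domain)
Commutative: Yes
Integral domain: No
Has unity: Yes

ℤ_187: Commutative=Yes, Unity=Yes


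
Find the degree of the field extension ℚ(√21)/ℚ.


√21 has minimal polynomial x² - 21 (irreducible over ℚ since 21 is squarefree)

[ℚ(√21)/ℚ] = 2


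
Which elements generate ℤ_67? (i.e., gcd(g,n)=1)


g generates ℤ_n iff gcd(g,n) = 1
Prime factors of 67: 67
Generators are g ∈ {1,...,66} not divisible by any of these primes.
Generators: {1, 2, 3, 4, 5, 6, 7, 8, 9, 10, 11, 12, 13, 14, 15, 16, 17, 18, 19, 20, 21, 22, 23, 24, 25, 26, 27, 28, 29, 30, 31, 32, 33, 34, 35, 36, 37, 38, 39, 40, 41, 42, 43, 44, 45, 46, 47, 48, 49, 50, 51, 52, 53, 54, 55, 56, 57, 58, 59, 60, 61, 62, 63, 64, 65, 66}
Number of generators = φ(67) = 66

Generators of ℤ_67 = {1, 2, 3, 4, 5, 6, 7, 8, 9, 10, 11, 12, 13, 14, 15, 16, 17, 18, 19, 20, 21, 22, 23, 24, 25, 26, 27, 28, 29, 30, 31, 32, 33, 34, 35, 36, 37, 38, 39, 40, 41, 42, 43, 44, 45, 46, 47, 48, 49, 50, 51, 52, 53, 54, 55, 56, 57, 58, 59, 60, 61, 62, 63, 64, 65, 66}


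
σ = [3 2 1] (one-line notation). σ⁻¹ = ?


To find σ⁻¹, swap domain and range:
σ(1) = 3 → σ⁻¹(3) = 1
σ(2) = 2 → σ⁻¹(2) = 2
σ(3) = 1 → σ⁻¹(1) = 3

σ⁻¹ = [3 2 1]


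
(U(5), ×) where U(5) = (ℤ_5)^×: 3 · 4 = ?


Operation: multiplication mod 5
3 · 4 = (a × b) mod 5 with a = 3, b = 4

3 · 4 = 2


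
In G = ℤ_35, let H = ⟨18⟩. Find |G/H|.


|⟨18⟩| = n / gcd(18, 35) = 35 / 1 = 35
H is normal (ℤ_35 is abelian).
|G/H| = |G| / |H| = 35 / 35 = 1

|G/H| = 1


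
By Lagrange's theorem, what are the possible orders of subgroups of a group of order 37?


Lagrange's theorem: |H| divides |G|
|G| = 37
Divisors of 37: 1, 37

Possible subgroup orders: {1, 37}


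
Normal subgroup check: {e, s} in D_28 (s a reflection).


H = {e, s} in D_28 (s a reflection)
r·s·r⁻¹ = sr⁻² ≠ s for n ≥ 3, so {e, s} is not closed under conjugation

No, not a normal subgroup


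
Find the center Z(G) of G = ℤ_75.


Z(G) = {g ∈ G | gx = xg for all x ∈ G}
ℤ_75 is abelian, so Z(G) = G

Z(ℤ_75) = ℤ_75


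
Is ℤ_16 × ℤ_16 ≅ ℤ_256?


Comparing ℤ_16 × ℤ_16 and ℤ_256:
gcd(16,16) = 16 ≠ 1. Max element order in ℤ_16×ℤ_16 is lcm(16,16) = 16 < 256, so it has no element of order 256

No, ℤ_16 × ℤ_16 ≇ ℤ_256


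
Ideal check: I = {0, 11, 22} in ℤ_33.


Check ideal conditions for I = {0, 11, 22} in ℤ_33:
(1) I is an additive subgroup? Yes
(2) For r ∈ ℤ_33 and a ∈ I: r·a ∈ I? Yes

Yes, I is an ideal of ℤ_33


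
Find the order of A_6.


|A_n| = n!/2 (even permutations)
|A_6| = 6!/2 = 720/2 = 360

|A_6| = 360


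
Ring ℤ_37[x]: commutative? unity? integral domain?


ℤ_37 is a field (n prime), so ℤ_37[x] is a commutative integral domain with unity
Commutative: Yes
Integral domain: Yes
Has unity: Yes

ℤ_37[x]: Commutative=Yes, Unity=Yes


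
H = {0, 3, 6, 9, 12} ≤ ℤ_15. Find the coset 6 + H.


6 + H = {6 + h (mod 15) : h ∈ H}
6+0=6, 6+3=9, 6+6=12, 6+9=0, 6+12=3
6 + H = {0, 3, 6, 9, 12} = 0 + H

6 + H = {0, 3, 6, 9, 12}


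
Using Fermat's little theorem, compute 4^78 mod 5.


Fermat's little theorem: if p is prime and gcd(a,p)=1, then a^(p-1) ≡ 1 (mod p)
p = 5 is prime, gcd(4,5) = 1
Reduce exponent: 78 mod 4 = 2
So 4^78 ≡ 4^2 (mod 5)
4^2 mod 5 = 1

4^78 ≡ 1 (mod 5)


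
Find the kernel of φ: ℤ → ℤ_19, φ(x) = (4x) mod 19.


Kernel = preimage of identity
ker(φ) = {x ∈ ℤ : 4x ≡ 0 (mod 19)}. gcd(4,19) = 1, so 4x ≡ 0 (mod 19) ⟺ x ≡ 0 (mod 19/1 = 19). Hence ker(φ) = 19ℤ

ker(φ) = 19ℤ


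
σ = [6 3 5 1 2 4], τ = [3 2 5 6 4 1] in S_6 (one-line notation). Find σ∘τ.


σ∘τ: apply τ first, then σ
1 →τ 3 →σ 5
2 →τ 2 →σ 3
3 →τ 5 →σ 2
4 →τ 6 →σ 4
5 →τ 4 →σ 1
6 →τ 1 →σ 6

σ∘τ = [5 3 2 4 1 6]


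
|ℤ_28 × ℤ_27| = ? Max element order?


|ℤ_28 × ℤ_27| = 28 × 27 = 756
Max element order = lcm(28,27) = 756
Cyclic? Yes (gcd=1)

|ℤ_28×ℤ_27| = 756, max element order = 756


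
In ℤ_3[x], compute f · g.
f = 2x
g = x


Expand and collect like terms; reduce coefficients mod 3:
x^0: 0·0 = 0 ≡ 0 (mod 3)
x^1: 0·1 + 2·0 = 0 ≡ 0 (mod 3)
x^2: 2·1 = 2 ≡ 2 (mod 3)
Result: 2x^2

f · g = 2x^2


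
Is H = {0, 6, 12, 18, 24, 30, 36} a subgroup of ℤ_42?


Subgroup test for H = {0, 6, 12, 18, 24, 30, 36} in (ℤ_42, +):
(1) 0 ∈ H? Yes
(2) Closure: for all a,b ∈ H, (a+b) mod 42 ∈ H? Yes
(3) Inverses: for all a ∈ H, -a mod 42 ∈ H? Yes

Yes, H is a subgroup of ℤ_42


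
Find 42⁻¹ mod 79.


Use the extended Euclidean algorithm to write 1 = 42·s + 79·t; then s mod 79 is the inverse.
Euclidean algorithm:
  42 = 0·79 + 42
  79 = 1·42 + 37
  42 = 1·37 + 5
  37 = 7·5 + 2
  5 = 2·2 + 1
  2 = 2·1 + 0
gcd(42,79) = 1
Back-substitution gives: 42·(32) + 79·(-17) = 1
So 42⁻¹ ≡ 32 ≡ 32 (mod 79)
Check: 42 × 32 = 1344 ≡ 1 (mod 79) ✓

42⁻¹ ≡ 32 (mod 79)


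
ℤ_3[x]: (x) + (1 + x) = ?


Add coefficients mod 3:
x^0: 0 + 1 = 1 (mod 3)
x^1: 1 + 1 = 2 (mod 3)
Result: 1 + 2x

f + g = 1 + 2x


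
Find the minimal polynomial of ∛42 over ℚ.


∛42 satisfies x³ - 42 = 0, irreducible over ℚ (no rational root; 42 is not a perfect cube)

Minimal polynomial: x³ - 42


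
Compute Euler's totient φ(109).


Factor n: 109 = 109
φ(n) = n · ∏(1 - 1/p) over distinct primes p | n
φ(109) = 109 · (1 - 1/109) = 108

φ(109) = 108


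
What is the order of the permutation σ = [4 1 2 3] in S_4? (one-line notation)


Cycle decomposition: (1 4 3 2)
Cycle lengths: 4
Order = lcm(4) = 4

ord(σ) = 4


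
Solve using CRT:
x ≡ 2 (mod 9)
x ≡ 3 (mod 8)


m₁ = 9, m₂ = 8, gcd = 1, so CRT applies. M = m₁·m₂ = 72
Let M₁ = M/m₁ = 8, M₂ = M/m₂ = 9
Find y₁ ≡ M₁⁻¹ (mod m₁): 8⁻¹ ≡ 8 (mod 9)
Find y₂ ≡ M₂⁻¹ (mod m₂): 9⁻¹ ≡ 1 (mod 8)
x = a₁·M₁·y₁ + a₂·M₂·y₂ = 2·8·8 + 3·9·1 = 155
Reduce mod 72: x ≡ 11
Check: 11 mod 9 = 2 ✓, 11 mod 8 = 3 ✓

x ≡ 11 (mod 72)


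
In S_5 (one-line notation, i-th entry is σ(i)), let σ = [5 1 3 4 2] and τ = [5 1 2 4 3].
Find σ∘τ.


σ∘τ: apply τ first, then σ
1 →τ 5 →σ 2
2 →τ 1 →σ 5
3 →τ 2 →σ 1
4 →τ 4 →σ 4
5 →τ 3 →σ 3

σ∘τ = [2 5 1 4 3]


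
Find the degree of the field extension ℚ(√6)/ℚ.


√6 has minimal polynomial x² - 6 (irreducible over ℚ since 6 is squarefree)

[ℚ(√6)/ℚ] = 2


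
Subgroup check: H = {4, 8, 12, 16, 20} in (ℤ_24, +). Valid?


Subgroup test for H = {4, 8, 12, 16, 20} in (ℤ_24, +):
(1) 0 ∈ H? No
(2) Closure: for all a,b ∈ H, (a+b) mod 24 ∈ H? No  [counterexample: 4 + 20 = 0 ∉ H]
(3) Inverses: for all a ∈ H, -a mod 24 ∈ H? Yes

No, H is not a subgroup of ℤ_24


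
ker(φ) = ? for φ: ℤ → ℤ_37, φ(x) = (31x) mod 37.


Kernel = preimage of identity
ker(φ) = {x ∈ ℤ : 31x ≡ 0 (mod 37)}. gcd(31,37) = 1, so 31x ≡ 0 (mod 37) ⟺ x ≡ 0 (mod 37/1 = 37). Hence ker(φ) = 37ℤ

ker(φ) = 37ℤ


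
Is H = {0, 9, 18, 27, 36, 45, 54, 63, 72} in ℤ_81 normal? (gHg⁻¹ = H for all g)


H = {0, 9, 18, 27, 36, 45, 54, 63, 72} in ℤ_81
ℤ_81 is abelian; every subgroup of an abelian group is normal

Yes, normal subgroup


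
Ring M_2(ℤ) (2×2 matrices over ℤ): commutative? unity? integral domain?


Matrix multiplication is non-commutative for n ≥ 2; the identity matrix I is the unity; singular matrices give zero divisors, so not an integral domain
Commutative: No
Integral domain: No
Has unity: Yes

M_2(ℤ) (2×2 matrices over ℤ): Commutative=No, Unity=Yes


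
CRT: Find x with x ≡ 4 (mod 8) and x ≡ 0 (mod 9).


m₁ = 8, m₂ = 9, gcd = 1, so CRT applies. M = m₁·m₂ = 72
Let M₁ = M/m₁ = 9, M₂ = M/m₂ = 8
Find y₁ ≡ M₁⁻¹ (mod m₁): 9⁻¹ ≡ 1 (mod 8)
Find y₂ ≡ M₂⁻¹ (mod m₂): 8⁻¹ ≡ 8 (mod 9)
x = a₁·M₁·y₁ + a₂·M₂·y₂ = 4·9·1 + 0·8·8 = 36
Reduce mod 72: x ≡ 36
Check: 36 mod 8 = 4 ✓, 36 mod 9 = 0 ✓

x ≡ 36 (mod 72)


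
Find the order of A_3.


|A_n| = n!/2 (even permutations)
|A_3| = 3!/2 = 6/2 = 3

|A_3| = 3


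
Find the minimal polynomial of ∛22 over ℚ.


∛22 satisfies x³ - 22 = 0, irreducible over ℚ (no rational root; 22 is not a perfect cube)

Minimal polynomial: x³ - 22


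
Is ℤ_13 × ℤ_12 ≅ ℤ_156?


Comparing ℤ_13 × ℤ_12 and ℤ_156:
gcd(13,12) = 1, so ℤ_13 × ℤ_12 ≅ ℤ_156 (CRT)

Yes, ℤ_13 × ℤ_12 ≅ ℤ_156


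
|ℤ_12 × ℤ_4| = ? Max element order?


|ℤ_12 × ℤ_4| = 12 × 4 = 48
Max element order = lcm(12,4) = 12
Cyclic? No (gcd=4)

|ℤ_12×ℤ_4| = 48, max element order = 12


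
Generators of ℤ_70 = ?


g generates ℤ_n iff gcd(g,n) = 1
Prime factors of 70: 2, 5, 7
Generators are g ∈ {1,...,69} not divisible by any of these primes.
Generators: {1, 3, 9, 11, 13, 17, 19, 23, 27, 29, 31, 33, 37, 39, 41, 43, 47, 51, 53, 57, 59, 61, 67, 69}
Number of generators = φ(70) = 24

Generators of ℤ_70 = {1, 3, 9, 11, 13, 17, 19, 23, 27, 29, 31, 33, 37, 39, 41, 43, 47, 51, 53, 57, 59, 61, 67, 69}


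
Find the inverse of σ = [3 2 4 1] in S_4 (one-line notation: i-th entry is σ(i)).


To find σ⁻¹, swap domain and range:
σ(1) = 3 → σ⁻¹(3) = 1
σ(2) = 2 → σ⁻¹(2) = 2
σ(3) = 4 → σ⁻¹(4) = 3
σ(4) = 1 → σ⁻¹(1) = 4

σ⁻¹ = [4 2 1 3]


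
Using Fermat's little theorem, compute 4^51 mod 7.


Fermat's little theorem: if p is prime and gcd(a,p)=1, then a^(p-1) ≡ 1 (mod p)
p = 7 is prime, gcd(4,7) = 1
Reduce exponent: 51 mod 6 = 3
So 4^51 ≡ 4^3 (mod 7)
4^3 mod 7 = 1

4^51 ≡ 1 (mod 7)


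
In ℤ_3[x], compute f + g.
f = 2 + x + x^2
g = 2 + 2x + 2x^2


Add coefficients mod 3:
x^0: 2 + 2 = 1 (mod 3)
x^1: 1 + 2 = 0 (mod 3)
x^2: 1 + 2 = 0 (mod 3)
Result: 1

f + g = 1


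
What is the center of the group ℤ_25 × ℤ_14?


Z(G) = {g ∈ G | gx = xg for all x ∈ G}
Direct product of abelian groups is abelian, so Z(G) = G

Z(ℤ_25 × ℤ_14) = ℤ_25 × ℤ_14


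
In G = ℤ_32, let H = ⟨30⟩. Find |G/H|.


|⟨30⟩| = n / gcd(30, 32) = 32 / 2 = 16
H is normal (ℤ_32 is abelian).
|G/H| = |G| / |H| = 32 / 16 = 2

|G/H| = 2


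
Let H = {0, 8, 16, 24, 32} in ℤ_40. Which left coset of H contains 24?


24 + H = {24 + h (mod 40) : h ∈ H}
24+0=24, 24+8=32, 24+16=0, 24+24=8, 24+32=16
24 + H = {0, 8, 16, 24, 32} = 0 + H

24 + H = {0, 8, 16, 24, 32}


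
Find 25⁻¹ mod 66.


Use the extended Euclidean algorithm to write 1 = 25·s + 66·t; then s mod 66 is the inverse.
Euclidean algorithm:
  25 = 0·66 + 25
  66 = 2·25 + 16
  25 = 1·16 + 9
  16 = 1·9 + 7
  9 = 1·7 + 2
  7 = 3·2 + 1
  2 = 2·1 + 0
gcd(25,66) = 1
Back-substitution gives: 25·(-29) + 66·(11) = 1
So 25⁻¹ ≡ -29 ≡ 37 (mod 66)
Check: 25 × 37 = 925 ≡ 1 (mod 66) ✓

25⁻¹ ≡ 37 (mod 66)


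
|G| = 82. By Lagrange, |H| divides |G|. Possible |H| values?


Lagrange's theorem: |H| divides |G|
|G| = 82
Divisors of 82: 1, 2, 41, 82

Possible subgroup orders: {1, 2, 41, 82}


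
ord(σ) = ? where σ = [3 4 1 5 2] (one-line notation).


Cycle decomposition: (1 3) (2 4 5)
Cycle lengths: 2, 3
Order = lcm(2, 3) = 6

ord(σ) = 6


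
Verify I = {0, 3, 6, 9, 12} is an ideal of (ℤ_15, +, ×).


Check ideal conditions for I = {0, 3, 6, 9, 12} in ℤ_15:
(1) I is an additive subgroup? Yes
(2) For r ∈ ℤ_15 and a ∈ I: r·a ∈ I? Yes

Yes, I is an ideal of ℤ_15


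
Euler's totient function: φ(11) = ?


φ(n) = count of k ∈ {1,...,n} with gcd(k,n)=1
Coprimes to 11: {1, 2, 3, 4, 5, 6, 7, 8, 9, 10}
Count: 10

φ(11) = 10


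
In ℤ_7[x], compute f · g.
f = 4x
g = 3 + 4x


Expand and collect like terms; reduce coefficients mod 7:
x^0: 0·3 = 0 ≡ 0 (mod 7)
x^1: 0·4 + 4·3 = 12 ≡ 5 (mod 7)
x^2: 4·4 = 16 ≡ 2 (mod 7)
Result: 5x + 2x^2

f · g = 5x + 2x^2


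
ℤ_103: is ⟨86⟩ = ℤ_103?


g generates ℤ_n iff gcd(g, n) = 1
gcd(86, 103) = 1
Since gcd = 1, 86 is a generator.

Yes, 86 generates ℤ_103


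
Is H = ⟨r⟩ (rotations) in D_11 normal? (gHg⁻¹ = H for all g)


H = ⟨r⟩ (rotations) in D_11
The rotation subgroup ⟨r⟩ has index 2 in D_11, so it is normal

Yes, normal subgroup


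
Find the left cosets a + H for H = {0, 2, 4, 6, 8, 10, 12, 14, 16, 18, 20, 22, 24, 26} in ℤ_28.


H = {0, 2, 4, 6, 8, 10, 12, 14, 16, 18, 20, 22, 24, 26}, |H| = 14
Number of cosets = |G|/|H| = 28/14 = 2
0 + H = {0, 2, 4, 6, 8, 10, 12, 14, 16, 18, 20, 22, 24, 26}
1 + H = {1, 3, 5, 7, 9, 11, 13, 15, 17, 19, 21, 23, 25, 27}

Cosets: 0+H={0,2,4,6,8,10,12,14,16,18,20,22,24,26}; 1+H={1,3,5,7,9,11,13,15,17,19,21,23,25,27}


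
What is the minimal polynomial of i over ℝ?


i satisfies x² + 1 = 0, irreducible over ℝ

Minimal polynomial: x² + 1


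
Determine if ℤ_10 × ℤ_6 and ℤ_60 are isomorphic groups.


Comparing ℤ_10 × ℤ_6 and ℤ_60:
gcd(10,6) = 2 ≠ 1. Max element order in ℤ_10×ℤ_6 is lcm(10,6) = 30 < 60, so it has no element of order 60

No, ℤ_10 × ℤ_6 ≇ ℤ_60


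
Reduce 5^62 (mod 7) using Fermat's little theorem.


Fermat's little theorem: if p is prime and gcd(a,p)=1, then a^(p-1) ≡ 1 (mod p)
p = 7 is prime, gcd(5,7) = 1
Reduce exponent: 62 mod 6 = 2
So 5^62 ≡ 5^2 (mod 7)
5^2 mod 7 = 4

5^62 ≡ 4 (mod 7)


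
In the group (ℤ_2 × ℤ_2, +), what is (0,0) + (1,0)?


Operation: componentwise addition mod (2, 2)
(0,0) + (1,0) = ((a₁+b₁) mod 2, (a₂+b₂) mod 2) with a = (0,0), b = (1,0)

(0,0) + (1,0) = (1,0)


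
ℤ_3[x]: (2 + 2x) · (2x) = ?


Expand and collect like terms; reduce coefficients mod 3:
x^0: 2·0 = 0 ≡ 0 (mod 3)
x^1: 2·2 + 2·0 = 4 ≡ 1 (mod 3)
x^2: 2·2 = 4 ≡ 1 (mod 3)
Result: x + x^2

f · g = x + x^2


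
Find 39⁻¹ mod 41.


Use the extended Euclidean algorithm to write 1 = 39·s + 41·t; then s mod 41 is the inverse.
Euclidean algorithm:
  39 = 0·41 + 39
  41 = 1·39 + 2
  39 = 19·2 + 1
  2 = 2·1 + 0
gcd(39,41) = 1
Back-substitution gives: 39·(20) + 41·(-19) = 1
So 39⁻¹ ≡ 20 ≡ 20 (mod 41)
Check: 39 × 20 = 780 ≡ 1 (mod 41) ✓

39⁻¹ ≡ 20 (mod 41)


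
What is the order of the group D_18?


|D_n| = 2n (n rotations and n reflections)
|D_18| = 2×18 = 36

|D_18| = 36


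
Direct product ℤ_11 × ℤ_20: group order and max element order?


|ℤ_11 × ℤ_20| = 11 × 20 = 220
Max element order = lcm(11,20) = 220
Cyclic? Yes (gcd=1)

|ℤ_11×ℤ_20| = 220, max element order = 220


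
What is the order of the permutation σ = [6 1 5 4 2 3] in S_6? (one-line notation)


Cycle decomposition: (1 6 3 5 2)
Cycle lengths: 5
Order = lcm(5) = 5

ord(σ) = 5


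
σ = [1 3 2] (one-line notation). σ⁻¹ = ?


To find σ⁻¹, swap domain and range:
σ(1) = 1 → σ⁻¹(1) = 1
σ(2) = 3 → σ⁻¹(3) = 2
σ(3) = 2 → σ⁻¹(2) = 3

σ⁻¹ = [1 3 2]


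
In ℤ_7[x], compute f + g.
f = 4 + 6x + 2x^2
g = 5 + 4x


Add coefficients mod 7:
x^0: 4 + 5 = 2 (mod 7)
x^1: 6 + 4 = 3 (mod 7)
x^2: 2 + 0 = 2 (mod 7)
Result: 2 + 3x + 2x^2

f + g = 2 + 3x + 2x^2


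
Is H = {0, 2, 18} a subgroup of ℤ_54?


Subgroup test for H = {0, 2, 18} in (ℤ_54, +):
(1) 0 ∈ H? Yes
(2) Closure: for all a,b ∈ H, (a+b) mod 54 ∈ H? No  [counterexample: 2 + 2 = 4 ∉ H]
(3) Inverses: for all a ∈ H, -a mod 54 ∈ H? No

No, H is not a subgroup of ℤ_54


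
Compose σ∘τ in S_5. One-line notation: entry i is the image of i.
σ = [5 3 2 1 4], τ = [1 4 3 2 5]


σ∘τ: apply τ first, then σ
1 →τ 1 →σ 5
2 →τ 4 →σ 1
3 →τ 3 →σ 2
4 →τ 2 →σ 3
5 →τ 5 →σ 4

σ∘τ = [5 1 2 3 4]


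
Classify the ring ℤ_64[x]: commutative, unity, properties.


ℤ_64 has zero divisors (2·32 ≡ 0), and these lift to constant zero divisors in ℤ_64[x]; so not an integral domain
Commutative: Yes
Integral domain: No
Has unity: Yes

ℤ_64[x]: Commutative=Yes, Unity=Yes


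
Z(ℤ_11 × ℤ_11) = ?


Z(G) = {g ∈ G | gx = xg for all x ∈ G}
Direct product of abelian groups is abelian, so Z(G) = G

Z(ℤ_11 × ℤ_11) = ℤ_11 × ℤ_11


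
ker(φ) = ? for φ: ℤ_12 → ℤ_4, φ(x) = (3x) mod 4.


Kernel = preimage of identity
ker(φ) = {x ∈ ℤ_12 : 3x ≡ 0 (mod 4)}. Since 4 | 12, φ is well-defined. The kernel is the cyclic subgroup ⟨4⟩ of ℤ_12 (order 3), i.e. {0, 4, 8}

ker(φ) = {0, 4, 8}


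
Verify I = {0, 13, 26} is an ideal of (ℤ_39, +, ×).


Check ideal conditions for I = {0, 13, 26} in ℤ_39:
(1) I is an additive subgroup? Yes
(2) For r ∈ ℤ_39 and a ∈ I: r·a ∈ I? Yes

Yes, I is an ideal of ℤ_39


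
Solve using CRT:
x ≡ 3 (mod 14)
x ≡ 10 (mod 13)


m₁ = 14, m₂ = 13, gcd = 1, so CRT applies. M = m₁·m₂ = 182
Let M₁ = M/m₁ = 13, M₂ = M/m₂ = 14
Find y₁ ≡ M₁⁻¹ (mod m₁): 13⁻¹ ≡ 13 (mod 14)
Find y₂ ≡ M₂⁻¹ (mod m₂): 14⁻¹ ≡ 1 (mod 13)
x = a₁·M₁·y₁ + a₂·M₂·y₂ = 3·13·13 + 10·14·1 = 647
Reduce mod 182: x ≡ 101
Check: 101 mod 14 = 3 ✓, 101 mod 13 = 10 ✓

x ≡ 101 (mod 182)


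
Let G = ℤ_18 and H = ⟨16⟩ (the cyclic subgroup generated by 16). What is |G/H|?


|⟨16⟩| = n / gcd(16, 18) = 18 / 2 = 9
H is normal (ℤ_18 is abelian).
|G/H| = |G| / |H| = 18 / 9 = 2

|G/H| = 2


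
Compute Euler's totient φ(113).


Factor n: 113 = 113
φ(n) = n · ∏(1 - 1/p) over distinct primes p | n
φ(113) = 113 · (1 - 1/113) = 112

φ(113) = 112


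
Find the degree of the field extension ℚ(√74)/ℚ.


√74 has minimal polynomial x² - 74 (irreducible over ℚ since 74 is squarefree)

[ℚ(√74)/ℚ] = 2


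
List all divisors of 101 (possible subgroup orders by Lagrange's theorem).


Lagrange's theorem: |H| divides |G|
|G| = 101
Divisors of 101: 1, 101

Possible subgroup orders: {1, 101}


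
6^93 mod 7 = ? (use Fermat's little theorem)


Fermat's little theorem: if p is prime and gcd(a,p)=1, then a^(p-1) ≡ 1 (mod p)
p = 7 is prime, gcd(6,7) = 1
Reduce exponent: 93 mod 6 = 3
So 6^93 ≡ 6^3 (mod 7)
6^3 mod 7 = 6

6^93 ≡ 6 (mod 7)


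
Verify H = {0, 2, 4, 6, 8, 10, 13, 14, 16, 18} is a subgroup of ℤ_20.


Subgroup test for H = {0, 2, 4, 6, 8, 10, 13, 14, 16, 18} in (ℤ_20, +):
(1) 0 ∈ H? Yes
(2) Closure: for all a,b ∈ H, (a+b) mod 20 ∈ H? No  [counterexample: 2 + 10 = 12 ∉ H]
(3) Inverses: for all a ∈ H, -a mod 20 ∈ H? No

No, H is not a subgroup of ℤ_20


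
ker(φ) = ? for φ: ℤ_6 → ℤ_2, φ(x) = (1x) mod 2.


Kernel = preimage of identity
ker(φ) = {x ∈ ℤ_6 : 1x ≡ 0 (mod 2)}. Since 2 | 6, φ is well-defined. The kernel is the cyclic subgroup ⟨2⟩ of ℤ_6 (order 3), i.e. {0, 2, 4}

ker(φ) = {0, 2, 4}


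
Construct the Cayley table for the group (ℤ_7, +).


Elements: {0, 1, 2, 3, 4, 5, 6}
Operation: addition mod 7
Entry (a, b) = (a + b) mod 7

Cayley table:
  | 0 | 1 | 2 | 3 | 4 | 5 | 6
0 | 0 | 1 | 2 | 3 | 4 | 5 | 6
1 | 1 | 2 | 3 | 4 | 5 | 6 | 0
2 | 2 | 3 | 4 | 5 | 6 | 0 | 1
3 | 3 | 4 | 5 | 6 | 0 | 1 | 2
4 | 4 | 5 | 6 | 0 | 1 | 2 | 3
5 | 5 | 6 | 0 | 1 | 2 | 3 | 4
6 | 6 | 0 | 1 | 2 | 3 | 4 | 5


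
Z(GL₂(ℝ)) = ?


Z(G) = {g ∈ G | gx = xg for all x ∈ G}
Only scalar multiples of the identity commute with all invertible matrices

Z(GL₂(ℝ)) = {aI : a ∈ ℝ, a ≠ 0}


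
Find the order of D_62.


|D_n| = 2n (n rotations and n reflections)
|D_62| = 2×62 = 124

|D_62| = 124


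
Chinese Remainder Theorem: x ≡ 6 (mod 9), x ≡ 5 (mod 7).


m₁ = 9, m₂ = 7, gcd = 1, so CRT applies. M = m₁·m₂ = 63
Let M₁ = M/m₁ = 7, M₂ = M/m₂ = 9
Find y₁ ≡ M₁⁻¹ (mod m₁): 7⁻¹ ≡ 4 (mod 9)
Find y₂ ≡ M₂⁻¹ (mod m₂): 9⁻¹ ≡ 4 (mod 7)
x = a₁·M₁·y₁ + a₂·M₂·y₂ = 6·7·4 + 5·9·4 = 348
Reduce mod 63: x ≡ 33
Check: 33 mod 9 = 6 ✓, 33 mod 7 = 5 ✓

x ≡ 33 (mod 63)


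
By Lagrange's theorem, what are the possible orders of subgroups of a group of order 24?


Lagrange's theorem: |H| divides |G|
|G| = 24
Divisors of 24: 1, 2, 3, 4, 6, 8, 12, 24

Possible subgroup orders: {1, 2, 3, 4, 6, 8, 12, 24}


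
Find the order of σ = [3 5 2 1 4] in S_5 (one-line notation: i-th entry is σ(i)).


Cycle decomposition: (1 3 2 5 4)
Cycle lengths: 5
Order = lcm(5) = 5

ord(σ) = 5


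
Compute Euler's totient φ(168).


Factor n: 168 = 2^3 × 3 × 7
φ(n) = n · ∏(1 - 1/p) over distinct primes p | n
φ(168) = 168 · (1 - 1/2) · (1 - 1/3) · (1 - 1/7) = 48

φ(168) = 48


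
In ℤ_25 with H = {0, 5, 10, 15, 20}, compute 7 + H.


7 + H = {7 + h (mod 25) : h ∈ H}
7+0=7, 7+5=12, 7+10=17, 7+15=22, 7+20=2
7 + H = {2, 7, 12, 17, 22} = 2 + H

7 + H = {2, 7, 12, 17, 22}


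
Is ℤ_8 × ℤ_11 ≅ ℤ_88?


Comparing ℤ_8 × ℤ_11 and ℤ_88:
gcd(8,11) = 1, so ℤ_8 × ℤ_11 ≅ ℤ_88 (CRT)

Yes, ℤ_8 × ℤ_11 ≅ ℤ_88


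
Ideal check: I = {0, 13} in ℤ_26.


Check ideal conditions for I = {0, 13} in ℤ_26:
(1) I is an additive subgroup? Yes
(2) For r ∈ ℤ_26 and a ∈ I: r·a ∈ I? Yes

Yes, I is an ideal of ℤ_26


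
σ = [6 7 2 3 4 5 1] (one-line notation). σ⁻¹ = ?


To find σ⁻¹, swap domain and range:
σ(1) = 6 → σ⁻¹(6) = 1
σ(2) = 7 → σ⁻¹(7) = 2
σ(3) = 2 → σ⁻¹(2) = 3
σ(4) = 3 → σ⁻¹(3) = 4
σ(5) = 4 → σ⁻¹(4) = 5
σ(6) = 5 → σ⁻¹(5) = 6
σ(7) = 1 → σ⁻¹(1) = 7

σ⁻¹ = [7 3 4 5 6 1 2]


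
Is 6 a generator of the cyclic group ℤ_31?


g generates ℤ_n iff gcd(g, n) = 1
gcd(6, 31) = 1
Since gcd = 1, 6 is a generator.

Yes, 6 generates ℤ_31


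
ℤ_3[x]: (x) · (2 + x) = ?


Expand and collect like terms; reduce coefficients mod 3:
x^0: 0·2 = 0 ≡ 0 (mod 3)
x^1: 0·1 + 1·2 = 2 ≡ 2 (mod 3)
x^2: 1·1 = 1 ≡ 1 (mod 3)
Result: 2x + x^2

f · g = 2x + x^2


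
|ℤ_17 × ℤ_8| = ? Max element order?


|ℤ_17 × ℤ_8| = 17 × 8 = 136
Max element order = lcm(17,8) = 136
Cyclic? Yes (gcd=1)

|ℤ_17×ℤ_8| = 136, max element order = 136


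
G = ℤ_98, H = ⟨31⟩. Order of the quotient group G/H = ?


|⟨31⟩| = n / gcd(31, 98) = 98 / 1 = 98
H is normal (ℤ_98 is abelian).
|G/H| = |G| / |H| = 98 / 98 = 1

|G/H| = 1


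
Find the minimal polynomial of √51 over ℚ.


√51 satisfies x² - 51 = 0, irreducible over ℚ since 51 is squarefree

Minimal polynomial: x² - 51


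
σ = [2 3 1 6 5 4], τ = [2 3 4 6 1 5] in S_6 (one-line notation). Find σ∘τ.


σ∘τ: apply τ first, then σ
1 →τ 2 →σ 3
2 →τ 3 →σ 1
3 →τ 4 →σ 6
4 →τ 6 →σ 4
5 →τ 1 →σ 2
6 →τ 5 →σ 5

σ∘τ = [3 1 6 4 2 5]


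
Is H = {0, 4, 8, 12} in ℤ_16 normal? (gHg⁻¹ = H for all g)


H = {0, 4, 8, 12} in ℤ_16
ℤ_16 is abelian; every subgroup of an abelian group is normal

Yes, normal subgroup


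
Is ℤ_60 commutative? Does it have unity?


ℤ_60 is a commutative ring with unity 1; 60 = 2×30 is composite, so 2·30 ≡ 0 gives zero divisors (not an integral domain)
Commutative: Yes
Integral domain: No
Has unity: Yes

ℤ_60: Commutative=Yes, Unity=Yes


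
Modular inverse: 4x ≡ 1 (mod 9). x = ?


Use the extended Euclidean algorithm to write 1 = 4·s + 9·t; then s mod 9 is the inverse.
Euclidean algorithm:
  4 = 0·9 + 4
  9 = 2·4 + 1
  4 = 4·1 + 0
gcd(4,9) = 1
Back-substitution gives: 4·(-2) + 9·(1) = 1
So 4⁻¹ ≡ -2 ≡ 7 (mod 9)
Check: 4 × 7 = 28 ≡ 1 (mod 9) ✓

4⁻¹ ≡ 7 (mod 9)


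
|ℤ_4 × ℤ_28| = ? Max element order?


|ℤ_4 × ℤ_28| = 4 × 28 = 112
Max element order = lcm(4,28) = 28
Cyclic? No (gcd=4)

|ℤ_4×ℤ_28| = 112, max element order = 28


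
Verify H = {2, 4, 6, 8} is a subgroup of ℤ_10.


Subgroup test for H = {2, 4, 6, 8} in (ℤ_10, +):
(1) 0 ∈ H? No
(2) Closure: for all a,b ∈ H, (a+b) mod 10 ∈ H? No  [counterexample: 2 + 8 = 0 ∉ H]
(3) Inverses: for all a ∈ H, -a mod 10 ∈ H? Yes

No, H is not a subgroup of ℤ_10


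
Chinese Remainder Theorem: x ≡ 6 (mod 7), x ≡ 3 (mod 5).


m₁ = 7, m₂ = 5, gcd = 1, so CRT applies. M = m₁·m₂ = 35
Let M₁ = M/m₁ = 5, M₂ = M/m₂ = 7
Find y₁ ≡ M₁⁻¹ (mod m₁): 5⁻¹ ≡ 3 (mod 7)
Find y₂ ≡ M₂⁻¹ (mod m₂): 7⁻¹ ≡ 3 (mod 5)
x = a₁·M₁·y₁ + a₂·M₂·y₂ = 6·5·3 + 3·7·3 = 153
Reduce mod 35: x ≡ 13
Check: 13 mod 7 = 6 ✓, 13 mod 5 = 3 ✓

x ≡ 13 (mod 35)


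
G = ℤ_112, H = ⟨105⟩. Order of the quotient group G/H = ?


|⟨105⟩| = n / gcd(105, 112) = 112 / 7 = 16
H is normal (ℤ_112 is abelian).
|G/H| = |G| / |H| = 112 / 16 = 7

|G/H| = 7


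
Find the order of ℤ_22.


ℤ_n has n elements.

|ℤ_22| = 22


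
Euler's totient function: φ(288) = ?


Factor n: 288 = 2^5 × 3^2
φ(n) = n · ∏(1 - 1/p) over distinct primes p | n
φ(288) = 288 · (1 - 1/2) · (1 - 1/3) = 96

φ(288) = 96


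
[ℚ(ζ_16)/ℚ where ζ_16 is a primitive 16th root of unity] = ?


[ℚ(ζ_n):ℚ] = deg Φ_n(x) = φ(n). Here φ(16) = 8

[ℚ(ζ_16)/ℚ where ζ_16 is a primitive 16th root of unity] = 8


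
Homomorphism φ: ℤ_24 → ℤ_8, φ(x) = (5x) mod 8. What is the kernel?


Kernel = preimage of identity
ker(φ) = {x ∈ ℤ_24 : 5x ≡ 0 (mod 8)}. Since 8 | 24, φ is well-defined. The kernel is the cyclic subgroup ⟨8⟩ of ℤ_24 (order 3), i.e. {0, 8, 16}

ker(φ) = {0, 8, 16}


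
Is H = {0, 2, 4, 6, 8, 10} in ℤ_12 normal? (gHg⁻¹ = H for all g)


H = {0, 2, 4, 6, 8, 10} in ℤ_12
ℤ_12 is abelian; every subgroup of an abelian group is normal

Yes, normal subgroup


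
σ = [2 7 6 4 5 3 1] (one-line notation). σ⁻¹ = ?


To find σ⁻¹, swap domain and range:
σ(1) = 2 → σ⁻¹(2) = 1
σ(2) = 7 → σ⁻¹(7) = 2
σ(3) = 6 → σ⁻¹(6) = 3
σ(4) = 4 → σ⁻¹(4) = 4
σ(5) = 5 → σ⁻¹(5) = 5
σ(6) = 3 → σ⁻¹(3) = 6
σ(7) = 1 → σ⁻¹(1) = 7

σ⁻¹ = [7 1 6 4 5 3 2]


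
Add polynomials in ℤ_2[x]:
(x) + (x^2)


Add coefficients mod 2:
x^0: 0 + 0 = 0 (mod 2)
x^1: 1 + 0 = 1 (mod 2)
x^2: 0 + 1 = 1 (mod 2)
Result: x + x^2

f + g = x + x^2


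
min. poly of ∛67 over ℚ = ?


∛67 satisfies x³ - 67 = 0, irreducible over ℚ (no rational root; 67 is not a perfect cube)

Minimal polynomial: x³ - 67


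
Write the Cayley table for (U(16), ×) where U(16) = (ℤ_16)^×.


Elements: {1, 3, 5, 7, 9, 11, 13, 15}
Operation: multiplication mod 16
Entry (a, b) = (a × b) mod 16

Cayley table:
   |  1 |  3 |  5 |  7 |  9 | 11 | 13 | 15
 1 |  1 |  3 |  5 |  7 |  9 | 11 | 13 | 15
 3 |  3 |  9 | 15 |  5 | 11 |  1 |  7 | 13
 5 |  5 | 15 |  9 |  3 | 13 |  7 |  1 | 11
 7 |  7 |  5 |  3 |  1 | 15 | 13 | 11 |  9
 9 |  9 | 11 | 13 | 15 |  1 |  3 |  5 |  7
11 | 11 |  1 |  7 | 13 |  3 |  9 | 15 |  5
13 | 13 |  7 |  1 | 11 |  5 | 15 |  9 |  3
15 | 15 | 13 | 11 |  9 |  7 |  5 |  3 |  1


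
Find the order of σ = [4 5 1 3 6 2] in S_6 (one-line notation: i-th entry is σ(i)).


Cycle decomposition: (1 4 3) (2 5 6)
Cycle lengths: 3, 3
Order = lcm(3, 3) = 3

ord(σ) = 3


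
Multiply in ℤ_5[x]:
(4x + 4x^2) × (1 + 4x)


Expand and collect like terms; reduce coefficients mod 5:
x^0: 0·1 = 0 ≡ 0 (mod 5)
x^1: 0·4 + 4·1 = 4 ≡ 4 (mod 5)
x^2: 4·4 + 4·1 = 20 ≡ 0 (mod 5)
x^3: 4·4 = 16 ≡ 1 (mod 5)
Result: 4x + x^3

f · g = 4x + x^3
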